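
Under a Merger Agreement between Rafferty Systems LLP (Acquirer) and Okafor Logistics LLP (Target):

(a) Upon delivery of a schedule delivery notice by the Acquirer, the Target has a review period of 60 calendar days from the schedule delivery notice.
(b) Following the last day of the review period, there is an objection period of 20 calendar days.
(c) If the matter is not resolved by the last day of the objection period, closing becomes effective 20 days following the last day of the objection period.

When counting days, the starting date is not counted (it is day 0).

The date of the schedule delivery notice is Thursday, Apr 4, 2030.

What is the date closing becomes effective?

Jul 13, 2030

The last day of the review period: Apr 4, 2030 + 60 days = Jun 3, 2030.
The last day of the objection period: Jun 3, 2030 + 20 days = Jun 23, 2030.
Adding 20 calendar days to Jun 23, 2030 gives Jul 13, 2030, which is the date closing becomes effective.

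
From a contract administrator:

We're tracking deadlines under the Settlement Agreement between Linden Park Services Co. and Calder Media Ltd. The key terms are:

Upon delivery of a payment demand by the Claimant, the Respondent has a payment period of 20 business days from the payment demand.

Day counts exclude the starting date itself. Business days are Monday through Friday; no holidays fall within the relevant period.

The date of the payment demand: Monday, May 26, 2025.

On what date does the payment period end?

The last day of the payment period: 20 business days after Monday, May 26, 2025, skipping weekends — May 27, May 28, May 29, May 30, …, Jun 19, Jun 20, Jun 23 — lands on Monday, Jun 23, 2025.

Jun 23, 2025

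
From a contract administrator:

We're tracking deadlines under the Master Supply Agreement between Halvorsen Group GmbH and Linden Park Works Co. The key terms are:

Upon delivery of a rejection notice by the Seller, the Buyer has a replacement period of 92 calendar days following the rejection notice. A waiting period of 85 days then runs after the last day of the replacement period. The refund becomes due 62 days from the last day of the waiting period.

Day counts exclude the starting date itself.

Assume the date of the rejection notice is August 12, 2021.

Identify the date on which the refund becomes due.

The last day of the replacement period: August 12, 2021 + 92 days = November 12, 2021.
The last day of the waiting period: November 12, 2021 + 85 days = February 5, 2022.
The date on which the refund becomes due: 62 calendar days after February 5, 2022 is April 8, 2022.

April 8, 2022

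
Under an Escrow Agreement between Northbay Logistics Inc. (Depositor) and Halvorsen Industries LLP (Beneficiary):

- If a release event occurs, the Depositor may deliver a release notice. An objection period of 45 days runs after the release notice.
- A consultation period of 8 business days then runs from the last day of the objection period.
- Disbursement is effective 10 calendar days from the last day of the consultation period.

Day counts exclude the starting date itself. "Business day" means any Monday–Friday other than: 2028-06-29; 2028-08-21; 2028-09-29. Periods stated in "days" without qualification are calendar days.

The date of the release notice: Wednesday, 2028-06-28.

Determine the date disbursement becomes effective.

2028-09-03

The last day of the objection period: 2028-06-28 + 45 days = 2028-08-12.
The last day of the consultation period: counting 8 business days from Saturday, 2028-08-12 (Aug 14, Aug 15, Aug 16, Aug 17, Aug 18, Aug 22, Aug 23, Aug 24, skipping weekends and the listed holiday on Aug 21) reaches Thursday, 2028-08-24.
The date disbursement becomes effective: 2028-08-24 + 10 days = 2028-09-03.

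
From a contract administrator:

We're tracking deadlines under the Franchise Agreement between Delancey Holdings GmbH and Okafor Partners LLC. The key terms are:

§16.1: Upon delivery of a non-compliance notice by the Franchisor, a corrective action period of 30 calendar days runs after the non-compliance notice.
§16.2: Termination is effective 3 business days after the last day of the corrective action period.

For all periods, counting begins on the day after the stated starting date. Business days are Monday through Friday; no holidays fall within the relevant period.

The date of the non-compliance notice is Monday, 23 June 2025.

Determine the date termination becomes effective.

28 July 2025

The last day of the corrective action period: 23 June 2025 + 30 days = 23 July 2025.
The date termination becomes effective: 3 business days after Wednesday, 23 July 2025, skipping weekends — Jul 24, Jul 25, Jul 28 — lands on Monday, 28 July 2025.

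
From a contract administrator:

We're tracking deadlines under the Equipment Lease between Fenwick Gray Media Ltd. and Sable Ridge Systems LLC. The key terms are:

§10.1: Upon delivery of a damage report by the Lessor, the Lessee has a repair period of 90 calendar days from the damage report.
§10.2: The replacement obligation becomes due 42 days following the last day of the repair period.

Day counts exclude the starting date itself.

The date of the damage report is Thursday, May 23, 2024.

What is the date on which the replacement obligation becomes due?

October 2, 2024

The last day of the repair period: May 23, 2024 + 90 days = August 21, 2024.
Adding 42 calendar days to August 21, 2024 gives October 2, 2024, which is the date on which the replacement obligation becomes due.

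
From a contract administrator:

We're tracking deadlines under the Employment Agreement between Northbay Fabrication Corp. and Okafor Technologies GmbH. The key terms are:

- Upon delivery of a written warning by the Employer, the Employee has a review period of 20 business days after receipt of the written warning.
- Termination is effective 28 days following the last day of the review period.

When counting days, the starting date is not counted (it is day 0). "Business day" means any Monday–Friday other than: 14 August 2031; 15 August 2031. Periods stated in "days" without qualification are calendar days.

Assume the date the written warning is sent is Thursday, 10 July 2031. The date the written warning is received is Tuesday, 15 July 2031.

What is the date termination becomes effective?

From Tuesday, 15 July 2031, 20 business days (Jul 16, Jul 17, Jul 18, Jul 21, …, Aug 8, Aug 11, Aug 12, skipping weekends) brings us to Tuesday, 12 August 2031, which is the last day of the review period.
The date termination becomes effective: 28 calendar days after 12 August 2031 is 9 September 2031.

9 September 2031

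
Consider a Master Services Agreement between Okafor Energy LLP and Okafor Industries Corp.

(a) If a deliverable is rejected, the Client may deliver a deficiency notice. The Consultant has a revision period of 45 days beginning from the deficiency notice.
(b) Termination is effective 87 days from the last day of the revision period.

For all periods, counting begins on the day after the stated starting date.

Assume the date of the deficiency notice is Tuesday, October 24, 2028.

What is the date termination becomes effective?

March 5, 2029

Adding 45 calendar days to October 24, 2028 gives December 8, 2028, which is the last day of the revision period.
The date termination becomes effective: December 8, 2028 + 87 days = March 5, 2029.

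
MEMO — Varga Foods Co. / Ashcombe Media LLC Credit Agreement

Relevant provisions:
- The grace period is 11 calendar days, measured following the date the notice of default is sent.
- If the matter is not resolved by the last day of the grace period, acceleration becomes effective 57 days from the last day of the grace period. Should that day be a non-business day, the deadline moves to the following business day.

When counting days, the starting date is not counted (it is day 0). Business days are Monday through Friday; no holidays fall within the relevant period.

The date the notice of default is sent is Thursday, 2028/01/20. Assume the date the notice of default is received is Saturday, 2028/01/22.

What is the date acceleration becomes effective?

The last day of the grace period: 11 calendar days after 2028/01/20 is 2028/01/31.
Adding 57 calendar days to 2028/01/31 gives 2028/03/28, which is the date acceleration becomes effective. 2028/03/28 is a Tuesday, so no roll-forward applies.

2028/03/28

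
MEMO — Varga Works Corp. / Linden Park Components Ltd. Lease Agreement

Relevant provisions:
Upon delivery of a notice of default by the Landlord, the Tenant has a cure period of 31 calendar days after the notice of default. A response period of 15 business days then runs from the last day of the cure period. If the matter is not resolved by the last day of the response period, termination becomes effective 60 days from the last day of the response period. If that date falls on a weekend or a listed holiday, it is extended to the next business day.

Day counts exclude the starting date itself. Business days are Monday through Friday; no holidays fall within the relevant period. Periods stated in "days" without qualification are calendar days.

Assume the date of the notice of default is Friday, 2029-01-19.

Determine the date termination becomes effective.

The last day of the cure period: 31 calendar days after 2029-01-19 is 2029-02-19.
The last day of the response period: 15 business days after Monday, 2029-02-19, skipping weekends — Feb 20, Feb 21, Feb 22, Feb 23, …, Mar 8, Mar 9, Mar 12 — lands on Monday, 2029-03-12.
Adding 60 calendar days to 2029-03-12 gives 2029-05-11, which is the date termination becomes effective. 2029-05-11 is a Friday, so no roll-forward applies.

2029-05-11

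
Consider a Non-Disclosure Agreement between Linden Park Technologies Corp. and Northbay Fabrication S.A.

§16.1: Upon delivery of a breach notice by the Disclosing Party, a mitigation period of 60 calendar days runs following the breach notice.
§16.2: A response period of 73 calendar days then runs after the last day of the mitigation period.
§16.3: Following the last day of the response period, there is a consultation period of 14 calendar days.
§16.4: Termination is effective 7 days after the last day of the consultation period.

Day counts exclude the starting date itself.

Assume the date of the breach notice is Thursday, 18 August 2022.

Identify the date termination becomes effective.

19 January 2023

The last day of the mitigation period: 18 August 2022 + 60 days = 17 October 2022.
The last day of the response period: 73 calendar days after 17 October 2022 is 29 December 2022.
Adding 14 calendar days to 29 December 2022 gives 12 January 2023, which is the last day of the consultation period.
The date termination becomes effective: 12 January 2023 + 7 days = 19 January 2023.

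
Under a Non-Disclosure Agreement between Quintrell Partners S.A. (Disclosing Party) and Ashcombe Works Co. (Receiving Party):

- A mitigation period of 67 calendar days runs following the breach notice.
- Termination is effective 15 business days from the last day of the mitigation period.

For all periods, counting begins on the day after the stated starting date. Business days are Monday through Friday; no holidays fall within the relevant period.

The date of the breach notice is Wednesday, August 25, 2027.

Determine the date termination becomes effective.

The last day of the mitigation period: 67 calendar days after August 25, 2027 is October 31, 2027.
The date termination becomes effective: 15 business days after Sunday, October 31, 2027, skipping weekends — Nov 1, Nov 2, Nov 3, Nov 4, …, Nov 17, Nov 18, Nov 19 — lands on Friday, November 19, 2027.

November 19, 2027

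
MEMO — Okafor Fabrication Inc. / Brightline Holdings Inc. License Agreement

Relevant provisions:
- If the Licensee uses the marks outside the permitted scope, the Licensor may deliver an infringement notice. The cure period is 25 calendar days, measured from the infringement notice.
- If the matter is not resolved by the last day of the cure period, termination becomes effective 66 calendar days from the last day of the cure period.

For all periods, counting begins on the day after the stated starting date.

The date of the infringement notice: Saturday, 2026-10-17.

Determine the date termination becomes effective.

2027-01-16

The last day of the cure period: 2026-10-17 + 25 days = 2026-11-11.
The date termination becomes effective: 2026-11-11 + 66 days = 2027-01-16.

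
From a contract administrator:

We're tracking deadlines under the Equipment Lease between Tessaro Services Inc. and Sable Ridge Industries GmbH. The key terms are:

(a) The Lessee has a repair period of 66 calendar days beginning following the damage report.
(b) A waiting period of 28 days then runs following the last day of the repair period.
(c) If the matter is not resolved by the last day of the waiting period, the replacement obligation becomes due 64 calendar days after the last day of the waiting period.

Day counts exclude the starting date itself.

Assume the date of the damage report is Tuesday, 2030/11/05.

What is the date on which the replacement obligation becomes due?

2031/04/12

The last day of the repair period: 66 calendar days after 2030/11/05 is 2031/01/10.
The last day of the waiting period: 28 calendar days after 2031/01/10 is 2031/02/07.
Adding 64 calendar days to 2031/02/07 gives 2031/04/12, which is the date on which the replacement obligation becomes due.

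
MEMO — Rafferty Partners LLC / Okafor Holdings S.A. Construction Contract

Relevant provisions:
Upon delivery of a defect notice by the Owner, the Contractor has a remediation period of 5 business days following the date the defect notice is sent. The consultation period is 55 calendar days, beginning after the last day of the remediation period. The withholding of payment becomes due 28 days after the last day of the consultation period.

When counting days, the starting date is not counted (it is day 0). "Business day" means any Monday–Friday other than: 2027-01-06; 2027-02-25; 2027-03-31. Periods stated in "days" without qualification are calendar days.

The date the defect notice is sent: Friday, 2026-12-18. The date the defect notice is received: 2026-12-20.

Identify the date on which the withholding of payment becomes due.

2027-03-18

The last day of the remediation period: counting 5 business days from Friday, 2026-12-18 (Dec 21, Dec 22, Dec 23, Dec 24, Dec 25, skipping weekends) reaches Friday, 2026-12-25.
Adding 55 calendar days to 2026-12-25 gives 2027-02-18, which is the last day of the consultation period.
The date on which the withholding of payment becomes due: 28 calendar days after 2027-02-18 is 2027-03-18.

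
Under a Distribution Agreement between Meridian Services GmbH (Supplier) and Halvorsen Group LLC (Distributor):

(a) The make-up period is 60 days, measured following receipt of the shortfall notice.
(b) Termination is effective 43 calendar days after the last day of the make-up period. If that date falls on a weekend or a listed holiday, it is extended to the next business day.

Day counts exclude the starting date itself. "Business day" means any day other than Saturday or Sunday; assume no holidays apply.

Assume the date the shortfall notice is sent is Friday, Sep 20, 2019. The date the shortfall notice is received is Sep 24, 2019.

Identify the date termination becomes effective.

Jan 6, 2020

Adding 60 calendar days to Sep 24, 2019 gives Nov 23, 2019, which is the last day of the make-up period.
Adding 43 calendar days to Nov 23, 2019 gives Jan 5, 2020, which is the date termination becomes effective. That falls on a Sunday, so it rolls to the next business day, Monday, Jan 6, 2020.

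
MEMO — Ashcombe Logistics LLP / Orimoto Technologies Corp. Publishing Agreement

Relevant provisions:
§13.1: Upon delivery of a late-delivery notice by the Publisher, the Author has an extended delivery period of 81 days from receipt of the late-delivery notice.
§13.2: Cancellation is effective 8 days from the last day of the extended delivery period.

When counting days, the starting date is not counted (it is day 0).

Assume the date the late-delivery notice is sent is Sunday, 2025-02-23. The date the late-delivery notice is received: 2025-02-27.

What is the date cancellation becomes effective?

Adding 81 calendar days to 2025-02-27 gives 2025-05-19, which is the last day of the extended delivery period.
The date cancellation becomes effective: 8 calendar days after 2025-05-19 is 2025-05-27.

2025-05-27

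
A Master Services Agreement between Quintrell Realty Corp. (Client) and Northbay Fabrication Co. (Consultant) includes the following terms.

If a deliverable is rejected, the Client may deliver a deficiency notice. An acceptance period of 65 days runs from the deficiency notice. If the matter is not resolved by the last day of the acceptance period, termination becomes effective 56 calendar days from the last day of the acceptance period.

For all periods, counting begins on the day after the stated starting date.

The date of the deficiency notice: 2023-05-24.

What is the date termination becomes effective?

2023-09-22

The last day of the acceptance period: 65 calendar days after 2023-05-24 is 2023-07-28.
Adding 56 calendar days to 2023-07-28 gives 2023-09-22, which is the date termination becomes effective.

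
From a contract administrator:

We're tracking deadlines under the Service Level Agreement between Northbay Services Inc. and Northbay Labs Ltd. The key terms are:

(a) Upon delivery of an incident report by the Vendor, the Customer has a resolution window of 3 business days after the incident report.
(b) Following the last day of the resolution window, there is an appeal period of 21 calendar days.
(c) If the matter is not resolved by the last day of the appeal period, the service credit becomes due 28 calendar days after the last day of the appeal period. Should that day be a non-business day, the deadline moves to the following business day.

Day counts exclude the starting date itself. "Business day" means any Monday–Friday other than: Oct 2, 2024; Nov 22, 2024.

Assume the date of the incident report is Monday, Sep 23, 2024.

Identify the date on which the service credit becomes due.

The last day of the resolution window: 3 business days after Monday, Sep 23, 2024, skipping weekends — Sep 24, Sep 25, Sep 26 — lands on Thursday, Sep 26, 2024.
The last day of the appeal period: 21 calendar days after Sep 26, 2024 is Oct 17, 2024.
The date on which the service credit becomes due: Oct 17, 2024 + 28 days = Nov 14, 2024. Nov 14, 2024 is a Thursday and is not a listed holiday, so no roll-forward applies.

Nov 14, 2024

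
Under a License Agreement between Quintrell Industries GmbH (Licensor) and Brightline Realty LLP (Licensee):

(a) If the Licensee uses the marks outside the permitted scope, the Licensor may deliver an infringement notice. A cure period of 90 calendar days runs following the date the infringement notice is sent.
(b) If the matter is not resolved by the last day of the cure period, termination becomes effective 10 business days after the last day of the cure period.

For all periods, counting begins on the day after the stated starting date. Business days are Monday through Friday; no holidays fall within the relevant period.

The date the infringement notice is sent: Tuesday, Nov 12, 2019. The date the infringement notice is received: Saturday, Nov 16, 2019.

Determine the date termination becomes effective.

Feb 24, 2020

The last day of the cure period: 90 calendar days after Nov 12, 2019 is Feb 10, 2020.
The date termination becomes effective: counting 10 business days from Monday, Feb 10, 2020 (Feb 11, Feb 12, Feb 13, Feb 14, Feb 17, Feb 18, Feb 19, Feb 20, Feb 21, Feb 24, skipping weekends) reaches Monday, Feb 24, 2020.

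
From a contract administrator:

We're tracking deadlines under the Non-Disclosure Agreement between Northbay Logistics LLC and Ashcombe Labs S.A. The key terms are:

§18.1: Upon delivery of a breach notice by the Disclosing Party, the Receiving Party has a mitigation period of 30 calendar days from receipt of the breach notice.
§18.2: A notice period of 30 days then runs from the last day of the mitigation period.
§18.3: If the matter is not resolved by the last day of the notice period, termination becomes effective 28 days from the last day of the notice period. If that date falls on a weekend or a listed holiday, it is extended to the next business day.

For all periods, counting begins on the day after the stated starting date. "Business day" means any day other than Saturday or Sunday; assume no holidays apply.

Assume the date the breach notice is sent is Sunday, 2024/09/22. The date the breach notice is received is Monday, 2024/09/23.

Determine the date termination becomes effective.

The last day of the mitigation period: 30 calendar days after 2024/09/23 is 2024/10/23.
The last day of the notice period: 30 calendar days after 2024/10/23 is 2024/11/22.
The date termination becomes effective: 2024/11/22 + 28 days = 2024/12/20. 2024/12/20 is a Friday, so no roll-forward applies.

2024/12/20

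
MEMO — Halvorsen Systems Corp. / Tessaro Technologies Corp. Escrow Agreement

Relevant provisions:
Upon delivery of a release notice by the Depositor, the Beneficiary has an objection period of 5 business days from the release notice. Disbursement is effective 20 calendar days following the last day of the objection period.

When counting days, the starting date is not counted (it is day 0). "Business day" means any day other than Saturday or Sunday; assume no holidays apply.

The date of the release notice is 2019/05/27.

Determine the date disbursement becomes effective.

The last day of the objection period: counting 5 business days from Monday, 2019/05/27 (May 28, May 29, May 30, May 31, Jun 3, skipping weekends) reaches Monday, 2019/06/03.
The date disbursement becomes effective: 2019/06/03 + 20 days = 2019/06/23.

2019/06/23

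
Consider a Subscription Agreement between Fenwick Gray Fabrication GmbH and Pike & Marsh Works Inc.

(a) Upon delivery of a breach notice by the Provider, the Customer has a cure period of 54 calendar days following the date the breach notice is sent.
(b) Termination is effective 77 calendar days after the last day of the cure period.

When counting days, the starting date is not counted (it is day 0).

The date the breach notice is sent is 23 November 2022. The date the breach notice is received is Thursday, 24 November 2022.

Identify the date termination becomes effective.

3 April 2023

Adding 54 calendar days to 23 November 2022 gives 16 January 2023, which is the last day of the cure period.
Adding 77 calendar days to 16 January 2023 gives 3 April 2023, which is the date termination becomes effective.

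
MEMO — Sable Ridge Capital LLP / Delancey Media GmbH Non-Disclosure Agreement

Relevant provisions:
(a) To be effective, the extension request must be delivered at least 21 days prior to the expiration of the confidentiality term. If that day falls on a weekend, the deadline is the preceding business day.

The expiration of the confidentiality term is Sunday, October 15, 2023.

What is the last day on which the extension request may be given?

September 22, 2023

October 15, 2023 minus 21 days is September 24, 2023. That is a Sunday, so the deadline moves back to Friday, September 22, 2023.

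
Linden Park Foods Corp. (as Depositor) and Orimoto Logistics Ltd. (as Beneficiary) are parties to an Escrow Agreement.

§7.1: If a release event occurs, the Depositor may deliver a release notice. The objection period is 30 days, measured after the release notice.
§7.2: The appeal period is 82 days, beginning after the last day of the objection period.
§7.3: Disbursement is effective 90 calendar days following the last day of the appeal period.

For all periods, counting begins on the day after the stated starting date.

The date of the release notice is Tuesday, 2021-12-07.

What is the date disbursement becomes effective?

The last day of the objection period: 30 calendar days after 2021-12-07 is 2022-01-06.
The last day of the appeal period: 2022-01-06 + 82 days = 2022-03-29.
The date disbursement becomes effective: 90 calendar days after 2022-03-29 is 2022-06-27.

2022-06-27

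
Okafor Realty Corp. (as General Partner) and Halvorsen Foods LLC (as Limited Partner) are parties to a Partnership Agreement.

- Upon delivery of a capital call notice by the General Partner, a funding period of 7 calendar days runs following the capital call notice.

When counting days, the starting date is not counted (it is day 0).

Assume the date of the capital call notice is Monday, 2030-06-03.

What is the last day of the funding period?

The last day of the funding period: 2030-06-03 + 7 days = 2030-06-10.

2030-06-10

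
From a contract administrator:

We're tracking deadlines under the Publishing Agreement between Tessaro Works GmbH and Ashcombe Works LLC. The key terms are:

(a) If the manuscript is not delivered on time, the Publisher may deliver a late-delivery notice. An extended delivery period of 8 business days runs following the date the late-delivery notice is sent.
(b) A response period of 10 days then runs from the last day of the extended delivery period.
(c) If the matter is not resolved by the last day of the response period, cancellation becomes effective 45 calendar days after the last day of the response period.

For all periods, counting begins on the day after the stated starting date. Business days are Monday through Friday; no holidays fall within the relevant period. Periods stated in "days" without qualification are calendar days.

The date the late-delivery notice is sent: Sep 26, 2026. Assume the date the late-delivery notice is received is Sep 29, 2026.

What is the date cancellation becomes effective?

Dec 1, 2026

From Saturday, Sep 26, 2026, 8 business days (Sep 28, Sep 29, Sep 30, Oct 1, Oct 2, Oct 5, Oct 6, Oct 7, skipping weekends) brings us to Wednesday, Oct 7, 2026, which is the last day of the extended delivery period.
The last day of the response period: Oct 7, 2026 + 10 days = Oct 17, 2026.
The date cancellation becomes effective: Oct 17, 2026 + 45 days = Dec 1, 2026.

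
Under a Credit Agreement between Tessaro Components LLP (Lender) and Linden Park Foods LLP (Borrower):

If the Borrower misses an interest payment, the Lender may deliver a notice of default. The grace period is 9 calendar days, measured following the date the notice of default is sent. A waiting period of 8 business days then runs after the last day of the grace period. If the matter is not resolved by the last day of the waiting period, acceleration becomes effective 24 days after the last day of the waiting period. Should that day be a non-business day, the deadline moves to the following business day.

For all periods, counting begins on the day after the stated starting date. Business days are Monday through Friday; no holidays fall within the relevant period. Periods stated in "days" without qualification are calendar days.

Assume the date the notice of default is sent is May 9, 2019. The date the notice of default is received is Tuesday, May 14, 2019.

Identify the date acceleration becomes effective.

The last day of the grace period: May 9, 2019 + 9 days = May 18, 2019.
From Saturday, May 18, 2019, 8 business days (May 20, May 21, May 22, May 23, May 24, May 27, May 28, May 29, skipping weekends) brings us to Wednesday, May 29, 2019, which is the last day of the waiting period.
Adding 24 calendar days to May 29, 2019 gives Jun 22, 2019, which is the date acceleration becomes effective. That falls on a Saturday, so it rolls to the next business day, Monday, Jun 24, 2019.

Jun 24, 2019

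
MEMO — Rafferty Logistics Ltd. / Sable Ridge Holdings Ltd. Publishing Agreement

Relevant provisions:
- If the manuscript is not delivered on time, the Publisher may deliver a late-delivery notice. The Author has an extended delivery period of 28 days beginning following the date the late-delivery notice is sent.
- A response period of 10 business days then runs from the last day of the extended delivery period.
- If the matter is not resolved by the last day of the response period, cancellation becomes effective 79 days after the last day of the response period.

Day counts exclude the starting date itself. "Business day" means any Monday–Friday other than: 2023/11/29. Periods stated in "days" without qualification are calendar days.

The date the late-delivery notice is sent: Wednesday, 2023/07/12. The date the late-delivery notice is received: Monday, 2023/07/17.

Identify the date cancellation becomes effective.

Adding 28 calendar days to 2023/07/12 gives 2023/08/09, which is the last day of the extended delivery period.
From Wednesday, 2023/08/09, 10 business days (Aug 10, Aug 11, Aug 14, Aug 15, Aug 16, Aug 17, Aug 18, Aug 21, Aug 22, Aug 23, skipping weekends) brings us to Wednesday, 2023/08/23, which is the last day of the response period.
The date cancellation becomes effective: 79 calendar days after 2023/08/23 is 2023/11/10.

2023/11/10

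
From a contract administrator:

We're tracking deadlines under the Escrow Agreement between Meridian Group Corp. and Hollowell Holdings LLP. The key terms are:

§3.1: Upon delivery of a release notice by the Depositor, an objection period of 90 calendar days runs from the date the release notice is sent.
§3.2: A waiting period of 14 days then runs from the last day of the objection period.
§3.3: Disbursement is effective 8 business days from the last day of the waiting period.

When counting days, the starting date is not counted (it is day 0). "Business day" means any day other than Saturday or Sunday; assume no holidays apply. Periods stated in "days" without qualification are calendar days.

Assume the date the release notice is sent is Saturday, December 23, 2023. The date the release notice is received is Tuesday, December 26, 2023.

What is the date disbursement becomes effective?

The last day of the objection period: 90 calendar days after December 23, 2023 is March 22, 2024.
Adding 14 calendar days to March 22, 2024 gives April 5, 2024, which is the last day of the waiting period.
The date disbursement becomes effective: 8 business days after Friday, April 5, 2024, skipping weekends — Apr 8, Apr 9, Apr 10, Apr 11, Apr 12, Apr 15, Apr 16, Apr 17 — lands on Wednesday, April 17, 2024.

April 17, 2024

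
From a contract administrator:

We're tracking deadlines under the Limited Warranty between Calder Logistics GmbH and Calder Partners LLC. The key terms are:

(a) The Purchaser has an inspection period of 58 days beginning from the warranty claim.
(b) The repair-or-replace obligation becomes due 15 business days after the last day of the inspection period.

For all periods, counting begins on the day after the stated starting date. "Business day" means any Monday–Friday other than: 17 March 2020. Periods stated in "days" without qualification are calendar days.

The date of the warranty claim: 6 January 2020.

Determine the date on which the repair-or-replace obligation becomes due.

The last day of the inspection period: 6 January 2020 + 58 days = 4 March 2020.
The date on which the repair-or-replace obligation becomes due: 15 business days after Wednesday, 4 March 2020, skipping weekends and the listed holiday on Mar 17 — Mar 5, Mar 6, Mar 9, Mar 10, …, Mar 24, Mar 25, Mar 26 — lands on Thursday, 26 March 2020.

26 March 2020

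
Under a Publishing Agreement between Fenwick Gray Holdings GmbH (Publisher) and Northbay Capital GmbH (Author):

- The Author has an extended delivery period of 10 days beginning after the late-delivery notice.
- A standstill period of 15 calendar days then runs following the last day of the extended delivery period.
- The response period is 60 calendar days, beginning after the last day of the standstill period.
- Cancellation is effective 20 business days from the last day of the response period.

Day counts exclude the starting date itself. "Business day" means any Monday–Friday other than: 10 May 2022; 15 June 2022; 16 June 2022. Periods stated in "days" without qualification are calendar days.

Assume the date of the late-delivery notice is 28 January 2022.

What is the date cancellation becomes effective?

23 May 2022

Adding 10 calendar days to 28 January 2022 gives 7 February 2022, which is the last day of the extended delivery period.
Adding 15 calendar days to 7 February 2022 gives 22 February 2022, which is the last day of the standstill period.
The last day of the response period: 60 calendar days after 22 February 2022 is 23 April 2022.
The date cancellation becomes effective: 20 business days after Saturday, 23 April 2022, skipping weekends and the listed holiday on May 10 — Apr 25, Apr 26, Apr 27, Apr 28, …, May 19, May 20, May 23 — lands on Monday, 23 May 2022.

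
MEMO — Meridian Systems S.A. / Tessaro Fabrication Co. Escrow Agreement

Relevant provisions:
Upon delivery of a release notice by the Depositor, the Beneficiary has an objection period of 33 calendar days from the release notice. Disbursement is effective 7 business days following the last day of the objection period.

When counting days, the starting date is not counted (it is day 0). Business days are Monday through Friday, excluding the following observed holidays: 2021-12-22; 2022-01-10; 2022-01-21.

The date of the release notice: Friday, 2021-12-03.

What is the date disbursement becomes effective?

2022-01-17

The last day of the objection period: 33 calendar days after 2021-12-03 is 2022-01-05.
The date disbursement becomes effective: counting 7 business days from Wednesday, 2022-01-05 (Jan 6, Jan 7, Jan 11, Jan 12, Jan 13, Jan 14, Jan 17, skipping weekends and the listed holiday on Jan 10) reaches Monday, 2022-01-17.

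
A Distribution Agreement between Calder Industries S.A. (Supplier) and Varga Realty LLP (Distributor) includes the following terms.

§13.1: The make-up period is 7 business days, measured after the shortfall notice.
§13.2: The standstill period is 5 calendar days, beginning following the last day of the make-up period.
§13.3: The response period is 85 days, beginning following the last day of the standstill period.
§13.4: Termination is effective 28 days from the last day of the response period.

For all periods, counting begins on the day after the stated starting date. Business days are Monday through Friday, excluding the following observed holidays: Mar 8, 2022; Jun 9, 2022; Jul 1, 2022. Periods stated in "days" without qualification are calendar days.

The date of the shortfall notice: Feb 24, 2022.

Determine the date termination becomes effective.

Jul 3, 2022

The last day of the make-up period: counting 7 business days from Thursday, Feb 24, 2022 (Feb 25, Feb 28, Mar 1, Mar 2, Mar 3, Mar 4, Mar 7, skipping weekends) reaches Monday, Mar 7, 2022.
The last day of the standstill period: Mar 7, 2022 + 5 days = Mar 12, 2022.
The last day of the response period: Mar 12, 2022 + 85 days = Jun 5, 2022.
The date termination becomes effective: 28 calendar days after Jun 5, 2022 is Jul 3, 2022.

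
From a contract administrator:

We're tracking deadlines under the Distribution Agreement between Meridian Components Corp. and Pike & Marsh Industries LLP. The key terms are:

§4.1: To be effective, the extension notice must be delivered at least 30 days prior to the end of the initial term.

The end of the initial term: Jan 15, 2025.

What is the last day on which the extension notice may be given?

Dec 16, 2024

Counting back 30 calendar days from Jan 15, 2025 gives Dec 16, 2024.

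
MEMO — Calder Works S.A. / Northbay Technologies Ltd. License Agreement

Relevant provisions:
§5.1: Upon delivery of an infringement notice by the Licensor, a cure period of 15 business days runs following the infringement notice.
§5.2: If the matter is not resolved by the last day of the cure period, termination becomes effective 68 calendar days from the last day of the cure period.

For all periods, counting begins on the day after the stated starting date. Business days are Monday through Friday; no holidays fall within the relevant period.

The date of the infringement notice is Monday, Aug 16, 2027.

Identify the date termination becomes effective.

From Monday, Aug 16, 2027, 15 business days (Aug 17, Aug 18, Aug 19, Aug 20, …, Sep 2, Sep 3, Sep 6, skipping weekends) brings us to Monday, Sep 6, 2027, which is the last day of the cure period.
Adding 68 calendar days to Sep 6, 2027 gives Nov 13, 2027, which is the date termination becomes effective.

Nov 13, 2027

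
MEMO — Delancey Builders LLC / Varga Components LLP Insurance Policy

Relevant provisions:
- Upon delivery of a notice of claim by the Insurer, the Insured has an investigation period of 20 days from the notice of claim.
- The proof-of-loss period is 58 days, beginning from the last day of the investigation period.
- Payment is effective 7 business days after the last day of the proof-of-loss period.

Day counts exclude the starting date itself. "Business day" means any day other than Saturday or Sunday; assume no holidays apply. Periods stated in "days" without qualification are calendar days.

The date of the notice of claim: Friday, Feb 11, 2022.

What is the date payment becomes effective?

May 10, 2022

The last day of the investigation period: 20 calendar days after Feb 11, 2022 is Mar 3, 2022.
The last day of the proof-of-loss period: 58 calendar days after Mar 3, 2022 is Apr 30, 2022.
From Saturday, Apr 30, 2022, 7 business days (May 2, May 3, May 4, May 5, May 6, May 9, May 10, skipping weekends) brings us to Tuesday, May 10, 2022, which is the date payment becomes effective.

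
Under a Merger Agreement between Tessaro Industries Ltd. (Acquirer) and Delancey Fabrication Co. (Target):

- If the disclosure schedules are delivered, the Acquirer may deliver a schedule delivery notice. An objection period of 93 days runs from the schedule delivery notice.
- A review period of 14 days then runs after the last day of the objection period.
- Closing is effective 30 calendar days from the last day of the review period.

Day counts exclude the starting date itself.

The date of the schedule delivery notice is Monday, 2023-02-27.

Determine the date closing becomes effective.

2023-07-14

Adding 93 calendar days to 2023-02-27 gives 2023-05-31, which is the last day of the objection period.
The last day of the review period: 14 calendar days after 2023-05-31 is 2023-06-14.
The date closing becomes effective: 2023-06-14 + 30 days = 2023-07-14.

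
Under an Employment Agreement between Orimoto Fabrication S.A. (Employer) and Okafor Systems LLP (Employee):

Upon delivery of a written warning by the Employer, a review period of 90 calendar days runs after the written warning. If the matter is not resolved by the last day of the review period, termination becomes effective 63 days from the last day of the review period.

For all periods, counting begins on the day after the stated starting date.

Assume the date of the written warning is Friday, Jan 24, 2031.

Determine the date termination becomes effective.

The last day of the review period: 90 calendar days after Jan 24, 2031 is Apr 24, 2031.
The date termination becomes effective: 63 calendar days after Apr 24, 2031 is Jun 26, 2031.

Jun 26, 2031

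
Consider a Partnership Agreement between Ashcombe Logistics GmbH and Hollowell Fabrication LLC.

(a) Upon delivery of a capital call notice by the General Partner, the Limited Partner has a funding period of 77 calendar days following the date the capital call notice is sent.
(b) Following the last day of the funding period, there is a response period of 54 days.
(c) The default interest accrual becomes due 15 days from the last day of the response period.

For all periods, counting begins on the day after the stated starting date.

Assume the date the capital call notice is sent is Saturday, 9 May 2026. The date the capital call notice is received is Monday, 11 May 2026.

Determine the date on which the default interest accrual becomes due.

The last day of the funding period: 77 calendar days after 9 May 2026 is 25 July 2026.
The last day of the response period: 54 calendar days after 25 July 2026 is 17 September 2026.
The date on which the default interest accrual becomes due: 17 September 2026 + 15 days = 2 October 2026.

2 October 2026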